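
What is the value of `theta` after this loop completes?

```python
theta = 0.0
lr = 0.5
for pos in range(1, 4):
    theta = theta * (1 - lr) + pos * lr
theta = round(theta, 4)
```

Moving average with lr=0.5
`theta` takes the values: 0.0 → 0.5 → 1.25 → 2.125

Answer: 2.125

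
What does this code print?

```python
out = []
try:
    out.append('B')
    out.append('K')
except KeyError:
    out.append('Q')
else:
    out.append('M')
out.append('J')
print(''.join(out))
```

Execution trace: 'B' (try body) → 'K' (try body, no exception) → 'M' (else) → 'J' (after the try/except). Output: BKMJ

Answer: BKMJ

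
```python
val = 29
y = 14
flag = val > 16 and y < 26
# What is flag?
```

Trace:
`val = 29` → val = 29
`y = 14` → y = 14
`flag = val > 16 and y < 26` → flag = True
So flag = True

Answer: True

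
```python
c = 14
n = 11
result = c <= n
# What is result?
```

Trace:
`c = 14` → c = 14
`n = 11` → n = 11
`result = c <= n` → result = False
So result = False

Answer: False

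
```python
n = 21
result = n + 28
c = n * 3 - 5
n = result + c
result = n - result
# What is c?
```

Trace:
`n = 21` → n = 21
`result = n + 28` → result = 49
`c = n * 3 - 5` → c = 58
`n = result + c` → n = 107
`result = n - result` → result = 58
So c = 58

Answer: 58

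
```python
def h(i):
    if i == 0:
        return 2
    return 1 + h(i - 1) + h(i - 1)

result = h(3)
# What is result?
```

h(i) = 1 + 2·h(i-1), h(0)=2. Closed form: (2+1)·2^3 - 1 = 23.

Answer: 23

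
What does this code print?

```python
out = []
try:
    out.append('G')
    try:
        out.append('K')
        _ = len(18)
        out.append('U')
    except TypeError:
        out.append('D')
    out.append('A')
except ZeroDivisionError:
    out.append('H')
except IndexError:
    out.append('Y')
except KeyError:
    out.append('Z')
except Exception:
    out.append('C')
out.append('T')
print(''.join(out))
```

Execution trace: 'G' (try body) → 'K' (inner try body) → 'D' (inner except TypeError) → 'A' (try body, no exception) → 'T' (after the try/except). Output: GKDAT

Answer: GKDAT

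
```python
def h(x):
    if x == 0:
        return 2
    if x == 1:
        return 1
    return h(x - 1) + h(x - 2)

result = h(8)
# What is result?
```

Build up from base cases: h(0)=2, h(1)=1, h(2)=3, h(3)=4, h(4)=7, h(5)=11, h(6)=18, ..., h(8)=47

Answer: 47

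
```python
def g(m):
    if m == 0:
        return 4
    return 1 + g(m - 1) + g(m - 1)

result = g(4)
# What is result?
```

g(m) = 1 + 2·g(m-1), g(0)=4. Closed form: (4+1)·2^4 - 1 = 79.

Answer: 79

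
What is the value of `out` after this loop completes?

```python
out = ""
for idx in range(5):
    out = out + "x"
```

Repeat 'x' 5 times
`out` takes the values: "" → "x" → "xx" → "xxx" → "xxxx" → "xxxxx"

Answer: "xxxxx"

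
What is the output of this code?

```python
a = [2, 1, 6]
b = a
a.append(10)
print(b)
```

Key concept: basic list aliasing.
Step by step:
`a = [2, 1, 6]` → a = [2, 1, 6]
`b = a` → b = [2, 1, 6] (same object as a)
`a.append(10)` → a = [2, 1, 6, 10] (same object as b); b = [2, 1, 6, 10] (same object as a)
`print(b)` → prints [2, 1, 6, 10]

Answer: [2, 1, 6, 10]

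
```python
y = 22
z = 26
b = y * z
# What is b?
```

Trace:
`y = 22` → y = 22
`z = 26` → z = 26
`b = y * z` → b = 572
So b = 572

Answer: 572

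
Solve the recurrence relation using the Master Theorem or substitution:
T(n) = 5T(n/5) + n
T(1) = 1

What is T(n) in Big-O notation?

By Master Theorem: a=5, b=5, f(n)=n. Since log_5(5) = 1 and f(n) = Θ(n^1), Case 2 applies. T(n) = O(n log n).

Answer: O(n log n)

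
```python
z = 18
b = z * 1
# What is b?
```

Trace:
`z = 18` → z = 18
`b = z * 1` → b = 18
So b = 18

Answer: 18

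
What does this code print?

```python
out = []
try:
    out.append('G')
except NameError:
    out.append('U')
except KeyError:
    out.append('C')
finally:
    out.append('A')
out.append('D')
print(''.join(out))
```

Execution trace: 'G' (try body, no exception) → 'A' (finally) → 'D' (after the try/except). Output: GAD

Answer: GAD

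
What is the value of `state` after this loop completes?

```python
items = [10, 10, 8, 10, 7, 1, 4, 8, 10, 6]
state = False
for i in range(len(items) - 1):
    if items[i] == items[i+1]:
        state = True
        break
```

Check consecutive duplicates in [10, 10, 8, 10, 7, 1, 4, 8, 10, 6]
`state` takes the values: False → True

Answer: True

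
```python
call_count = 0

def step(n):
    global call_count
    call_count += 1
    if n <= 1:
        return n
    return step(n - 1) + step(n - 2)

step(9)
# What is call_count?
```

Calls(n) = 1 + Calls(n-1) + Calls(n-2); Calls(0)=Calls(1)=1. For n=9 this gives 109.

Answer: 109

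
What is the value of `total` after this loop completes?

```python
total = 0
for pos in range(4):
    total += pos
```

Sum of 0 to 3 = 6
`total` takes the values: 0 → 1 → 3 → 6

Answer: 6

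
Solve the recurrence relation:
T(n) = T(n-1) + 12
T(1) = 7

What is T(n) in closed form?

Unrolling: T(n) = T(1) + 12·(n-1) = 7 + 12(n-1) = 12n - 5.

Answer: T(n) = 12n - 5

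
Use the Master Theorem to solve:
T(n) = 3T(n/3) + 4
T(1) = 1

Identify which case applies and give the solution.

a=3, b=3, f(n)=4. log_3(3) = 1. Since c=0 < 1, Case 1 applies: T(n) = Θ(n^log_b(a)) = O(n).

Answer: O(n) - Case 1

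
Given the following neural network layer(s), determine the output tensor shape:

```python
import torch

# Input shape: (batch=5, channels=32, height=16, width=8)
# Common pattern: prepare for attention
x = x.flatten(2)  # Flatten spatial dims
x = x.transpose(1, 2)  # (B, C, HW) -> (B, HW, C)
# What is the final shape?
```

Input: (5, 32, 16, 8) -> after flatten(2): (5, 32, 128) -> Output: (5, 128, 32)

Answer: (5, 128, 32)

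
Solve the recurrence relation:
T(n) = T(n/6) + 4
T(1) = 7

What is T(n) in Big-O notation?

Each step divides n by 6 and adds 4. After log_6(n) steps we reach T(1)=7. So T(n) = 4·log_6(n) + 7 = O(log n).

Answer: O(log n)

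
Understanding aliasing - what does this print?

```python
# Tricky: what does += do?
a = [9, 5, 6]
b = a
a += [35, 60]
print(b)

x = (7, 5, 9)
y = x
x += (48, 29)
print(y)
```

Key concept: += behavior differs for mutable vs immutable.
Step by step:
`a = [9, 5, 6]` → a = [9, 5, 6]
`b = a` → b = [9, 5, 6] (same object as a)
`a += [35, 60]` → a = [9, 5, 6, 35, 60] (same object as b); b = [9, 5, 6, 35, 60] (same object as a)
`print(b)` → prints [9, 5, 6, 35, 60]
`x = (7, 5, 9)` → x = (7, 5, 9)
`y = x` → y = (7, 5, 9)
`x += (48, 29)` → x = (7, 5, 9, 48, 29)
`print(y)` → prints (7, 5, 9)

Answer:
[9, 5, 6, 35, 60]
(7, 5, 9)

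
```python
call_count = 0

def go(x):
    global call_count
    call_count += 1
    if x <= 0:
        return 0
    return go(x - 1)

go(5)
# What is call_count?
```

Linear recursion stepping by 1: 6 calls from x=5 down to ≤0.

Answer: 6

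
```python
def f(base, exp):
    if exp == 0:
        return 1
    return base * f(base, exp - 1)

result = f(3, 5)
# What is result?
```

f(3, 5) = 3 * 3 * 3 * 3 * 3 = 243

Answer: 243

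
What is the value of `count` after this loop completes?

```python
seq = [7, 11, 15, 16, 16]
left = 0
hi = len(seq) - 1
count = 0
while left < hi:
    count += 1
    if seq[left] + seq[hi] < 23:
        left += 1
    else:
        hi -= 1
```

Steps to find pair summing to 23
`count` takes the values: 0 → 1 → 2 → 3 → 4

Answer: 4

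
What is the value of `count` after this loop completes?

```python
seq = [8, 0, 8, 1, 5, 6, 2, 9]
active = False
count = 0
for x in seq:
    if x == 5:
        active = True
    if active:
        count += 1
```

Count elements after first 5 in [8, 0, 8, 1, 5, 6, 2, 9]
`count` takes the values: 0 → 1 → 2 → 3 → 4

Answer: 4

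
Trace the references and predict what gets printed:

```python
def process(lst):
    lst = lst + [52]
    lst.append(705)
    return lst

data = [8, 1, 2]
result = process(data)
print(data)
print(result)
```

Key concept: rebinding parameter vs mutation.
Step by step:
`data = [8, 1, 2]` → data = [8, 1, 2]
`result = process(data)` → result = [8, 1, 2, 52, 705]
`print(data)` → prints [8, 1, 2]
`print(result)` → prints [8, 1, 2, 52, 705]

Answer:
[8, 1, 2]
[8, 1, 2, 52, 705]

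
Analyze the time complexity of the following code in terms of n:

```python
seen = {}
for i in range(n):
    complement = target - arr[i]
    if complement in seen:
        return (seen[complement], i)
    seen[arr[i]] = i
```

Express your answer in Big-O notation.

This is Two sum with hash map. Time complexity: O(n).

Answer: O(n)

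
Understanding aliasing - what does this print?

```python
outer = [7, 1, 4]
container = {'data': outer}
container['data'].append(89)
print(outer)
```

Key concept: dict holds reference to list.
Step by step:
`outer = [7, 1, 4]` → outer = [7, 1, 4]
`container = {'data': outer}` → container = {'data': [7, 1, 4]}
`container['data'].append(89)` → outer = [7, 1, 4, 89]; container = {'data': [7, 1, 4, 89]}
`print(outer)` → prints [7, 1, 4, 89]

Answer: [7, 1, 4, 89]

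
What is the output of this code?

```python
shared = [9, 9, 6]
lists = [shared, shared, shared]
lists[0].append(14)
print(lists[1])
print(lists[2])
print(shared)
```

Key concept: list of same reference.
Step by step:
`shared = [9, 9, 6]` → shared = [9, 9, 6]
`lists = [shared, shared, shared]` → lists = [[9, 9, 6], [9, 9, 6], [9, 9, 6]]
`lists[0].append(14)` → shared = [9, 9, 6, 14]; lists = [[9, 9, 6, 14], [9, 9, 6, 14], [9, 9, 6, 14]]
`print(lists[1])` → prints [9, 9, 6, 14]
`print(lists[2])` → prints [9, 9, 6, 14]
`print(shared)` → prints [9, 9, 6, 14]

Answer:
[9, 9, 6, 14]
[9, 9, 6, 14]
[9, 9, 6, 14]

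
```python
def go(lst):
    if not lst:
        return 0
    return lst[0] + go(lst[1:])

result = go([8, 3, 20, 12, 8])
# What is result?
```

8 + 3 + 20 + 12 + 8 + 0 = 51

Answer: 51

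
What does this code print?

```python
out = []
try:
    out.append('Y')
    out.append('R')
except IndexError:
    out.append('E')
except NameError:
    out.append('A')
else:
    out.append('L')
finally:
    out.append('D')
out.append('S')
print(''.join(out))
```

Execution trace: 'Y' (try body) → 'R' (try body, no exception) → 'L' (else) → 'D' (finally) → 'S' (after the try/except). Output: YRLDS

Answer: YRLDS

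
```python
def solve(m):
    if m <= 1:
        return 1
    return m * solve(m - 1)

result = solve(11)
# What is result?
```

solve(11) = 11 * 10 * 9 * 8 * 7 * 6 * 5 * 4 * 3 * 2 * 1 = 39916800

Answer: 39916800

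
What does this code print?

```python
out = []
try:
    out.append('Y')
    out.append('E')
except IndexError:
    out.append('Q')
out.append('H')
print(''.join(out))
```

Execution trace: 'Y' (try body) → 'E' (try body, no exception) → 'H' (after the try/except). Output: YEH

Answer: YEH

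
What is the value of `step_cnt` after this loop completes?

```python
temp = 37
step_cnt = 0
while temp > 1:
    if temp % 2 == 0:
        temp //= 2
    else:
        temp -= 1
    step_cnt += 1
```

Steps to reduce 37 to 1
`step_cnt` takes the values: 0 → 1 → 2 → 3 → 4 → 5 → 6 → 7

Answer: 7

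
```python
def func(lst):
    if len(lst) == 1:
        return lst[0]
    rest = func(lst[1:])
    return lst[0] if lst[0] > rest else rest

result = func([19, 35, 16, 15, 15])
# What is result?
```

Recursive max over [19, 35, 16, 15, 15] = 35

Answer: 35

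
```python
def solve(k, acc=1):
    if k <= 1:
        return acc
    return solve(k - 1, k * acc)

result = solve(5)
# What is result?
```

Accumulator trace (n, acc): (5, 1) -> (4, 5) -> (3, 20) -> (2, 60) -> (1, 120) -> return 120

Answer: 120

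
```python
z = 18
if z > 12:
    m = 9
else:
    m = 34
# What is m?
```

Trace:
`z = 18` → z = 18
`if z > 12: ...` → z > 12 is True → m = 9
So m = 9

Answer: 9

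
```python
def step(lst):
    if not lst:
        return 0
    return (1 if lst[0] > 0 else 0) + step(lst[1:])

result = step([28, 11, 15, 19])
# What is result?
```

Count of positive elements in [28, 11, 15, 19] = 4

Answer: 4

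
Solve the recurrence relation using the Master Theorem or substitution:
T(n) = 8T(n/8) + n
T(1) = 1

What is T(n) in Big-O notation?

By Master Theorem: a=8, b=8, f(n)=n. Since log_8(8) = 1 and f(n) = Θ(n^1), Case 2 applies. T(n) = O(n log n).

Answer: O(n log n)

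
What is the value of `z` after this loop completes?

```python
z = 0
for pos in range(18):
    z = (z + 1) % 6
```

Increment mod 6, 18 times = 0
`z` takes the values: 0 → 1 → 2 → 3 → 4 → 5 → 0 → 1 → 2 → 3 → 4 → 5 → 0 → 1 → 2 → 3 → 4 → 5 → 0

Answer: 0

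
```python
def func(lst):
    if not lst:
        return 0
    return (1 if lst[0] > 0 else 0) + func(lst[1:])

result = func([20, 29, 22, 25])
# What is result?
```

Count of positive elements in [20, 29, 22, 25] = 4

Answer: 4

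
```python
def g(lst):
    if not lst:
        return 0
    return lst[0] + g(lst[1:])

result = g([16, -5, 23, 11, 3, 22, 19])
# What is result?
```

16 + (-5) + 23 + 11 + 3 + 22 + 19 + 0 = 89

Answer: 89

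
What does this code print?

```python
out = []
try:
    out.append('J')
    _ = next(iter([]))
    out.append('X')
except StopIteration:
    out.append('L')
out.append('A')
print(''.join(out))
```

Execution trace: 'J' (try body) → 'L' (except StopIteration) → 'A' (after the try/except). Output: JLA

Answer: JLA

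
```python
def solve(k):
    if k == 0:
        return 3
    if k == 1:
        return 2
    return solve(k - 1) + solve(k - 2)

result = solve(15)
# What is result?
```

Build up from base cases: solve(0)=3, solve(1)=2, solve(2)=5, solve(3)=7, solve(4)=12, solve(5)=19, solve(6)=31, ..., solve(15)=2351

Answer: 2351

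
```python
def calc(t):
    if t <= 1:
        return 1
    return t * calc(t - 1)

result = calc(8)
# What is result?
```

calc(8) = 8 * 7 * 6 * 5 * 4 * 3 * 2 * 1 = 40320

Answer: 40320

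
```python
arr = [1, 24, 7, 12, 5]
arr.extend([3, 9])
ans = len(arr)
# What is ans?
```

Trace:
`arr = [1, 24, 7, 12, 5]` → arr = [1, 24, 7, 12, 5]
`arr.extend([3, 9])` → arr = [1, 24, 7, 12, 5, 3, 9]
`ans = len(arr)` → ans = 7
So ans = 7

Answer: 7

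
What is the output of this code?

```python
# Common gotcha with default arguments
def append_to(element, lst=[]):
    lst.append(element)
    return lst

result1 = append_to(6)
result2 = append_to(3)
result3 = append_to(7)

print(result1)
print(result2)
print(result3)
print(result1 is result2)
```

Key concept: mutable default argument gotcha.
Step by step:
`result1 = append_to(6)` → result1 = [6]
`result2 = append_to(3)` → result1 = [6, 3] (same object as result2); result2 = [6, 3] (same object as result1)
`result3 = append_to(7)` → result1 = [6, 3, 7] (same object as result2, result3); result2 = [6, 3, 7] (same object as result1, result3); result3 = [6, 3, 7] (same object as result1, result2)
`print(result1)` → prints [6, 3, 7]
`print(result2)` → prints [6, 3, 7]
`print(result3)` → prints [6, 3, 7]
`print(result1 is result2)` → prints True

Answer:
[6, 3, 7]
[6, 3, 7]
[6, 3, 7]
True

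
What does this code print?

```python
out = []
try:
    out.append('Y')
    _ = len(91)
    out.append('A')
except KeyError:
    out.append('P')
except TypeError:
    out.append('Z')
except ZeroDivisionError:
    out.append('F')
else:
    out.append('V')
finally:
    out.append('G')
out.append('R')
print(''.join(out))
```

Execution trace: 'Y' (try body) → 'Z' (except TypeError) → 'G' (finally) → 'R' (after the try/except). Output: YZGR

Answer: YZGR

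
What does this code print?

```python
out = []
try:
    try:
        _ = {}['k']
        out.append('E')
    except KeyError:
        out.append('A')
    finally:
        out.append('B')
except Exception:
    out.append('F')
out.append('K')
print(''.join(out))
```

Execution trace: 'A' (inner except KeyError) → 'B' (inner finally) → 'K' (after the try/except). Output: ABK

Answer: ABK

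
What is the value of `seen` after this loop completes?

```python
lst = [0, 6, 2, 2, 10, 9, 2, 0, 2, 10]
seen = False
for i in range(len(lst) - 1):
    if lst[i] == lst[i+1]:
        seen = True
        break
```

Check consecutive duplicates in [0, 6, 2, 2, 10, 9, 2, 0, 2, 10]
`seen` takes the values: False → True

Answer: True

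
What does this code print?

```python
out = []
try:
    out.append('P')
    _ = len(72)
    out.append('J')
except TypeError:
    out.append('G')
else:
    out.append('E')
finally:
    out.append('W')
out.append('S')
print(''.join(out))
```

Execution trace: 'P' (try body) → 'G' (except TypeError) → 'W' (finally) → 'S' (after the try/except). Output: PGWS

Answer: PGWS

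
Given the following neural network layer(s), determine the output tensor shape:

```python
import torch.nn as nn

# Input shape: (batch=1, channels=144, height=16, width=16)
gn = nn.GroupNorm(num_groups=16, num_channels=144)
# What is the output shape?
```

Input: (1, 144, 16, 16) -> Output: (1, 144, 16, 16)

Answer: (1, 144, 16, 16)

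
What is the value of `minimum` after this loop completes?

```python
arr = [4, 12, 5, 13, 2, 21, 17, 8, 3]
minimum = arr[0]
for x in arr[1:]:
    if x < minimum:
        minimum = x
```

Minimum of [4, 12, 5, 13, 2, 21, 17, 8, 3]
`minimum` takes the values: 4 → 2

Answer: 2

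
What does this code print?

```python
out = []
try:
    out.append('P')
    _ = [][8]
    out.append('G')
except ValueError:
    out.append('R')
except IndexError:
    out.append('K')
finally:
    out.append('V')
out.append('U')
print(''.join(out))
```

Execution trace: 'P' (try body) → 'K' (except IndexError) → 'V' (finally) → 'U' (after the try/except). Output: PKVU

Answer: PKVU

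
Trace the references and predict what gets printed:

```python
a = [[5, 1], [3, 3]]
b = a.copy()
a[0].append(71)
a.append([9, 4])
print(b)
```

Key concept: shallow copy with nested lists.
Step by step:
`a = [[5, 1], [3, 3]]` → a = [[5, 1], [3, 3]]
`b = a.copy()` → b = [[5, 1], [3, 3]]
`a[0].append(71)` → a = [[5, 1, 71], [3, 3]]; b = [[5, 1, 71], [3, 3]]
`a.append([9, 4])` → a = [[5, 1, 71], [3, 3], [9, 4]]
`print(b)` → prints [[5, 1, 71], [3, 3]]

Answer: [[5, 1, 71], [3, 3]]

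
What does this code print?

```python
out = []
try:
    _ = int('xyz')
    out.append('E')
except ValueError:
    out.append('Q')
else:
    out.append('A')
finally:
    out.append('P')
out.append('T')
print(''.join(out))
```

Execution trace: 'Q' (except ValueError) → 'P' (finally) → 'T' (after the try/except). Output: QPT

Answer: QPT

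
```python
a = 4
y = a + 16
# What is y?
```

Trace:
`a = 4` → a = 4
`y = a + 16` → y = 20
So y = 20

Answer: 20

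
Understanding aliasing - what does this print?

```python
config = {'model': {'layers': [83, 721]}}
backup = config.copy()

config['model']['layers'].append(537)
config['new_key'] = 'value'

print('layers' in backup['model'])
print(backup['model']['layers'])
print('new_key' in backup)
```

Key concept: shallow copy gotcha with nested dict.
Step by step:
`config = {'model': {'layers': [83, 721]}}` → config = {'model': {'layers': [83, 721]}}
`backup = config.copy()` → backup = {'model': {'layers': [83, 721]}}
`config['model']['layers'].append(537)` → config = {'model': {'layers': [83, 721, 537]}}; backup = {'model': {'layers': [83, 721, 537]}}
`config['new_key'] = 'value'` → config = {'model': {'layers': [83, 721, 537]}, 'new_key': 'value'}
`print('layers' in backup['model'])` → prints True
`print(backup['model']['layers'])` → prints [83, 721, 537]
`print('new_key' in backup)` → prints False

Answer:
True
[83, 721, 537]
False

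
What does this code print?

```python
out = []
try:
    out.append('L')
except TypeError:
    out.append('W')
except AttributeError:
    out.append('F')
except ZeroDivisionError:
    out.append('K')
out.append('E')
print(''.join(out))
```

Execution trace: 'L' (try body, no exception) → 'E' (after the try/except). Output: LE

Answer: LE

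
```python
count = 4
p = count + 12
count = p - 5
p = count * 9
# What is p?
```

Trace:
`count = 4` → count = 4
`p = count + 12` → p = 16
`count = p - 5` → count = 11
`p = count * 9` → p = 99
So p = 99

Answer: 99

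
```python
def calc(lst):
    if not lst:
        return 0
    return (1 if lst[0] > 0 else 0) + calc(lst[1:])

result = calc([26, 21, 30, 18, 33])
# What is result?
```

Count of positive elements in [26, 21, 30, 18, 33] = 5

Answer: 5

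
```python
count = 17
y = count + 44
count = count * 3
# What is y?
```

Trace:
`count = 17` → count = 17
`y = count + 44` → y = 61
`count = count * 3` → count = 51
So y = 61

Answer: 61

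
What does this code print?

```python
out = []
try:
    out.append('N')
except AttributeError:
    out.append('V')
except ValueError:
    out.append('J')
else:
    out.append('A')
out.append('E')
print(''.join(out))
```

Execution trace: 'N' (try body, no exception) → 'A' (else) → 'E' (after the try/except). Output: NAE

Answer: NAE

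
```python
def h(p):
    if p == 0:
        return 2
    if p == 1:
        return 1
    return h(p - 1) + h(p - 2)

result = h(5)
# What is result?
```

Build up from base cases: h(0)=2, h(1)=1, h(2)=3, h(3)=4, h(4)=7, h(5)=11

Answer: 11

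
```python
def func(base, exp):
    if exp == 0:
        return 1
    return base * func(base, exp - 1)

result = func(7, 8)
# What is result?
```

func(7, 8) = 7 * 7 * 7 * 7 * 7 * 7 * 7 * 7 = 5764801

Answer: 5764801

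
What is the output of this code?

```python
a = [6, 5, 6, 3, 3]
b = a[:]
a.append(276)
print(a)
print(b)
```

Key concept: slice [:] creates copy.
Step by step:
`a = [6, 5, 6, 3, 3]` → a = [6, 5, 6, 3, 3]
`b = a[:]` → b = [6, 5, 6, 3, 3]
`a.append(276)` → a = [6, 5, 6, 3, 3, 276]
`print(a)` → prints [6, 5, 6, 3, 3, 276]
`print(b)` → prints [6, 5, 6, 3, 3]

Answer:
[6, 5, 6, 3, 3, 276]
[6, 5, 6, 3, 3]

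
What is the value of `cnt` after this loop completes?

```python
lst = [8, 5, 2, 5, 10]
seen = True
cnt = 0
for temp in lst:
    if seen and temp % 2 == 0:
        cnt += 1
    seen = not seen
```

Count even values at even positions
`cnt` takes the values: 0 → 1 → 2 → 3

Answer: 3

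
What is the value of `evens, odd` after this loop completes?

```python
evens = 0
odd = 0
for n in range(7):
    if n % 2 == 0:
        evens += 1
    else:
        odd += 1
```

Count evens and odds in range(7)
`evens, odd` takes the values: (0, 0) → (1, 0) → (1, 1) → (2, 1) → (2, 2) → (3, 2) → (3, 3) → (4, 3)

Answer: 4, 3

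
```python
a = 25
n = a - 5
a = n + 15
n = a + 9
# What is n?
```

Trace:
`a = 25` → a = 25
`n = a - 5` → n = 20
`a = n + 15` → a = 35
`n = a + 9` → n = 44
So n = 44

Answer: 44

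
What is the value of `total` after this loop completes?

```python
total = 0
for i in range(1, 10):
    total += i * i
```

Sum of squares 1² to 9² = 285
`total` takes the values: 0 → 1 → 5 → 14 → 30 → 55 → 91 → 140 → 204 → 285

Answer: 285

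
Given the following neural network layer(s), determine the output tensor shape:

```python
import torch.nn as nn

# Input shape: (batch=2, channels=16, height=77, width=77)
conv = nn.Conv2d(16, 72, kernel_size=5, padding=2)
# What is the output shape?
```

Input: (2, 16, 77, 77) -> Output: (2, 72, 77, 77)

Answer: (2, 72, 77, 77)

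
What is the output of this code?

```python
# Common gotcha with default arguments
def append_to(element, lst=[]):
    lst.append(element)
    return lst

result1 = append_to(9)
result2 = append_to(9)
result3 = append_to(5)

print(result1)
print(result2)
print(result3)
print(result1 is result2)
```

Key concept: mutable default argument gotcha.
Step by step:
`result1 = append_to(9)` → result1 = [9]
`result2 = append_to(9)` → result1 = [9, 9] (same object as result2); result2 = [9, 9] (same object as result1)
`result3 = append_to(5)` → result1 = [9, 9, 5] (same object as result2, result3); result2 = [9, 9, 5] (same object as result1, result3); result3 = [9, 9, 5] (same object as result1, result2)
`print(result1)` → prints [9, 9, 5]
`print(result2)` → prints [9, 9, 5]
`print(result3)` → prints [9, 9, 5]
`print(result1 is result2)` → prints True

Answer:
[9, 9, 5]
[9, 9, 5]
[9, 9, 5]
True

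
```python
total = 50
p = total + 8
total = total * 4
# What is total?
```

Trace:
`total = 50` → total = 50
`p = total + 8` → p = 58
`total = total * 4` → total = 200
So total = 200

Answer: 200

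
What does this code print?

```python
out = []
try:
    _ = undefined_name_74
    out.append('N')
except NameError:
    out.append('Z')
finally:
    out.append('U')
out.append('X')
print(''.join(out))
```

Execution trace: 'Z' (except NameError) → 'U' (finally) → 'X' (after the try/except). Output: ZUX

Answer: ZUX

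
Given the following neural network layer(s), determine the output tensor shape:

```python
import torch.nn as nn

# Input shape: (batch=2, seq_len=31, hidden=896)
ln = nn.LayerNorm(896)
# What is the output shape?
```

Input: (2, 31, 896) -> Output: (2, 31, 896)

Answer: (2, 31, 896)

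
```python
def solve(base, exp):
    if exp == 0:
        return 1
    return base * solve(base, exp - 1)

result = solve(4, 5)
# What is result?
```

solve(4, 5) = 4 * 4 * 4 * 4 * 4 = 1024

Answer: 1024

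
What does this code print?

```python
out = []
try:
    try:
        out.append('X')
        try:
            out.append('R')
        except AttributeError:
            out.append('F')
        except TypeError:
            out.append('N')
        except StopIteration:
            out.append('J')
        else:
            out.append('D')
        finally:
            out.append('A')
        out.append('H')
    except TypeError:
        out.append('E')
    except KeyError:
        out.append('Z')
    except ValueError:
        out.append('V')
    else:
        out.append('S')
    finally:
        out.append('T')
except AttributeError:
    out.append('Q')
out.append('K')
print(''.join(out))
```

Execution trace: 'X' (try body) → 'R' (inner try body, no exception) → 'D' (inner else) → 'A' (inner finally) → 'H' (try body, no exception) → 'S' (else) → 'T' (finally) → 'K' (after the try/except). Output: XRDAHSTK

Answer: XRDAHSTK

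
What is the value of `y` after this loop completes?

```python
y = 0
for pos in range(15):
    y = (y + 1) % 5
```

Increment mod 5, 15 times = 0
`y` takes the values: 0 → 1 → 2 → 3 → 4 → 0 → 1 → 2 → 3 → 4 → 0 → 1 → 2 → 3 → 4 → 0

Answer: 0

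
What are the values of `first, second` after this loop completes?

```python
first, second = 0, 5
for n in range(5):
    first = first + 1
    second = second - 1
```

first goes 0→5, second goes 5→0
`first, second` takes the values: (0, 5) → (1, 5) → (1, 4) → (2, 4) → (2, 3) → (3, 3) → (3, 2) → (4, 2) → (4, 1) → (5, 1) → (5, 0)

Answer: 5, 0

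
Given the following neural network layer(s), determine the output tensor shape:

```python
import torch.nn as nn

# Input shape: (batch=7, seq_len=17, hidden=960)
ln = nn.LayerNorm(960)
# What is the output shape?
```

Input: (7, 17, 960) -> Output: (7, 17, 960)

Answer: (7, 17, 960)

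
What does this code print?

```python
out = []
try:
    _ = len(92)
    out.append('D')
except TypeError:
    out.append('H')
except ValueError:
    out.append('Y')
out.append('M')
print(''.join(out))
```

Execution trace: 'H' (except TypeError) → 'M' (after the try/except). Output: HM

Answer: HM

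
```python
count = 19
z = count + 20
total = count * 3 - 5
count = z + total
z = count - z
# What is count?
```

Trace:
`count = 19` → count = 19
`z = count + 20` → z = 39
`total = count * 3 - 5` → total = 52
`count = z + total` → count = 91
`z = count - z` → z = 52
So count = 91

Answer: 91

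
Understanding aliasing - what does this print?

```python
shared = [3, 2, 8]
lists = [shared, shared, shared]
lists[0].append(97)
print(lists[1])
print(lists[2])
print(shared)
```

Key concept: list of same reference.
Step by step:
`shared = [3, 2, 8]` → shared = [3, 2, 8]
`lists = [shared, shared, shared]` → lists = [[3, 2, 8], [3, 2, 8], [3, 2, 8]]
`lists[0].append(97)` → shared = [3, 2, 8, 97]; lists = [[3, 2, 8, 97], [3, 2, 8, 97], [3, 2, 8, 97]]
`print(lists[1])` → prints [3, 2, 8, 97]
`print(lists[2])` → prints [3, 2, 8, 97]
`print(shared)` → prints [3, 2, 8, 97]

Answer:
[3, 2, 8, 97]
[3, 2, 8, 97]
[3, 2, 8, 97]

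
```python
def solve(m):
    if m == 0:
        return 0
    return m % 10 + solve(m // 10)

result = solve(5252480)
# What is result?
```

Sum of digits of 5252480: 0 + 8 + 4 + 2 + 5 + 2 + 5 = 26

Answer: 26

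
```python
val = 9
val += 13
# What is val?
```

Trace:
`val = 9` → val = 9
`val += 13` → val = 22
So val = 22

Answer: 22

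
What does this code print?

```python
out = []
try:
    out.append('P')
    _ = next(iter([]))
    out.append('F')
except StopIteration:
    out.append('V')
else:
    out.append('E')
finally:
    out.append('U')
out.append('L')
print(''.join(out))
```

Execution trace: 'P' (try body) → 'V' (except StopIteration) → 'U' (finally) → 'L' (after the try/except). Output: PVUL

Answer: PVUL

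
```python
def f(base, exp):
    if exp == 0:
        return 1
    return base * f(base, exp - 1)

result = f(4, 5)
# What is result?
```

f(4, 5) = 4 * 4 * 4 * 4 * 4 = 1024

Answer: 1024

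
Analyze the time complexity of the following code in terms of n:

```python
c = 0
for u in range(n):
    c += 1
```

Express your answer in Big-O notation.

Each loop level contributes: n. Multiplying the contributions gives O(n).

Answer: O(n)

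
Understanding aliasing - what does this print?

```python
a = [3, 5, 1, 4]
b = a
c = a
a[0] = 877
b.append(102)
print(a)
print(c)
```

Key concept: multiple aliases.
Step by step:
`a = [3, 5, 1, 4]` → a = [3, 5, 1, 4]
`b = a` → b = [3, 5, 1, 4] (same object as a)
`c = a` → c = [3, 5, 1, 4] (same object as a, b)
`a[0] = 877` → a = [877, 5, 1, 4] (same object as b, c); b = [877, 5, 1, 4] (same object as a, c); c = [877, 5, 1, 4] (same object as a, b)
`b.append(102)` → a = [877, 5, 1, 4, 102] (same object as b, c); b = [877, 5, 1, 4, 102] (same object as a, c); c = [877, 5, 1, 4, 102] (same object as a, b)
`print(a)` → prints [877, 5, 1, 4, 102]
`print(c)` → prints [877, 5, 1, 4, 102]

Answer:
[877, 5, 1, 4, 102]
[877, 5, 1, 4, 102]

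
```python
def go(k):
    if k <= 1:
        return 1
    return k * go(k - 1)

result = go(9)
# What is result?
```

go(9) = 9 * 8 * 7 * 6 * 5 * 4 * 3 * 2 * 1 = 362880

Answer: 362880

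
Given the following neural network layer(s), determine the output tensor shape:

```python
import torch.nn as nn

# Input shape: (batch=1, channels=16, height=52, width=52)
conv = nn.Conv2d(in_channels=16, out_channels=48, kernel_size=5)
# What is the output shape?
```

Input: (1, 16, 52, 52) -> Output: (1, 48, 48, 48)

Answer: (1, 48, 48, 48)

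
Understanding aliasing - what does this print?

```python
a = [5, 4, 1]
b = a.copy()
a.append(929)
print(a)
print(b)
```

Key concept: list.copy() creates independent copy.
Step by step:
`a = [5, 4, 1]` → a = [5, 4, 1]
`b = a.copy()` → b = [5, 4, 1]
`a.append(929)` → a = [5, 4, 1, 929]
`print(a)` → prints [5, 4, 1, 929]
`print(b)` → prints [5, 4, 1]

Answer:
[5, 4, 1, 929]
[5, 4, 1]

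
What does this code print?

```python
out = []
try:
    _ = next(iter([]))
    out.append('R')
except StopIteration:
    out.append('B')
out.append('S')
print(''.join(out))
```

Execution trace: 'B' (except StopIteration) → 'S' (after the try/except). Output: BS

Answer: BS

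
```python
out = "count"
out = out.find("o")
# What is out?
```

Trace:
`out = "count"` → out = 'count'
`out = out.find("o")` → out = 1
So out = 1

Answer: 1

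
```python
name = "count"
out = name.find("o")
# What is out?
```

Trace:
`name = "count"` → name = 'count'
`out = name.find("o")` → out = 1
So out = 1

Answer: 1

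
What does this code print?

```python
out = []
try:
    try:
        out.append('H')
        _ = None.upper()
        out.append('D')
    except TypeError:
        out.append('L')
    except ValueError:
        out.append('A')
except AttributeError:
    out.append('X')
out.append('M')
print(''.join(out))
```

Execution trace: 'H' (inner try body) → 'X' (outer except AttributeError) → 'M' (after the try/except). Output: HXM

Answer: HXM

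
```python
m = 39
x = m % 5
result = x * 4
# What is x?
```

Trace:
`m = 39` → m = 39
`x = m % 5` → x = 4
`result = x * 4` → result = 16
So x = 4

Answer: 4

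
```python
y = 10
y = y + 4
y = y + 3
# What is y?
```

Trace:
`y = 10` → y = 10
`y = y + 4` → y = 14
`y = y + 3` → y = 17
So y = 17

Answer: 17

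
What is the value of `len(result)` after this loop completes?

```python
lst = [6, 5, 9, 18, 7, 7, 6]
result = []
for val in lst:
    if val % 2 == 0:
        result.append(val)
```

Count even numbers in [6, 5, 9, 18, 7, 7, 6]
`result` takes the values: [] → [6] → [6, 18] → [6, 18, 6]
So `len(result)` = 3

Answer: 3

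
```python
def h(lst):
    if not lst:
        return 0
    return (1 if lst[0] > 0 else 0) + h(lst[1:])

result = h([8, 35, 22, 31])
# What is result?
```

Count of positive elements in [8, 35, 22, 31] = 4

Answer: 4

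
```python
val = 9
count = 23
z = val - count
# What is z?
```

Trace:
`val = 9` → val = 9
`count = 23` → count = 23
`z = val - count` → z = -14
So z = -14

Answer: -14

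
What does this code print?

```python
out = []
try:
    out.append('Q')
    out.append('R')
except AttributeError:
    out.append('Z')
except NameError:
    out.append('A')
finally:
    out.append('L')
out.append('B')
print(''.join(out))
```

Execution trace: 'Q' (try body) → 'R' (try body, no exception) → 'L' (finally) → 'B' (after the try/except). Output: QRLB

Answer: QRLB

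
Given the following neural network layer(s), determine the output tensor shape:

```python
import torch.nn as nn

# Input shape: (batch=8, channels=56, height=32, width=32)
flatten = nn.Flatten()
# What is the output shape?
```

Input: (8, 56, 32, 32) -> Output: (8, 57344)

Answer: (8, 57344)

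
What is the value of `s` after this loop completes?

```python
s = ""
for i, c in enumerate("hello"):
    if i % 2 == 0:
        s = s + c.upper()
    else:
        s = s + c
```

Uppercase even positions in 'hello'
`s` takes the values: "" → "H" → "He" → "HeL" → "HeLl" → "HeLlO"

Answer: "HeLlO"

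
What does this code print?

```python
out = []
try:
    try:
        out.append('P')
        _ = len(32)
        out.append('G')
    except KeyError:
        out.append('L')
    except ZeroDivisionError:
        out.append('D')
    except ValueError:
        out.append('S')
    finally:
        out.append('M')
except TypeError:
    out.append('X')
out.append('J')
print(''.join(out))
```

Execution trace: 'P' (try body) → 'M' (finally) → 'X' (outer except TypeError) → 'J' (after the try/except). Output: PMXJ

Answer: PMXJ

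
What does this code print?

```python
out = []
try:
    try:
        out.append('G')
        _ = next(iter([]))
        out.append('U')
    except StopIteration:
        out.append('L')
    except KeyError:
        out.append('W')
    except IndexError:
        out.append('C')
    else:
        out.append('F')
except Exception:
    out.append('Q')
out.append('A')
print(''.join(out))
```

Execution trace: 'G' (inner try body) → 'L' (inner except StopIteration) → 'A' (after the try/except). Output: GLA

Answer: GLA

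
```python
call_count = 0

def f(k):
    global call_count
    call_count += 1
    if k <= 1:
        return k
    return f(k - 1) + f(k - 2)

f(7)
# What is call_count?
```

Calls(k) = 1 + Calls(k-1) + Calls(k-2); Calls(0)=Calls(1)=1. For k=7 this gives 41.

Answer: 41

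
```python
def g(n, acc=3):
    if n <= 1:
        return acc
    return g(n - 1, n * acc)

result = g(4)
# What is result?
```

Accumulator trace (n, acc): (4, 3) -> (3, 12) -> (2, 36) -> (1, 72) -> return 72

Answer: 72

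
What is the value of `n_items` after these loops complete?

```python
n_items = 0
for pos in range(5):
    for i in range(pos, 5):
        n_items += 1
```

Upper triangle: 5 + 4 + ... + 1
`n_items` takes the values: 0 → 1 → 2 → 3 → 4 → 5 → 6 → 7 → 8 → 9 → 10 → 11 → 12 → 13 → 14 → 15

Answer: 15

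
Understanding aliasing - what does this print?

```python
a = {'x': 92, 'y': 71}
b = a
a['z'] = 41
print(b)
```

Key concept: dict aliasing.
Step by step:
`a = {'x': 92, 'y': 71}` → a = {'x': 92, 'y': 71}
`b = a` → b = {'x': 92, 'y': 71} (same object as a)
`a['z'] = 41` → a = {'x': 92, 'y': 71, 'z': 41} (same object as b); b = {'x': 92, 'y': 71, 'z': 41} (same object as a)
`print(b)` → prints {'x': 92, 'y': 71, 'z': 41}

Answer: {'x': 92, 'y': 71, 'z': 41}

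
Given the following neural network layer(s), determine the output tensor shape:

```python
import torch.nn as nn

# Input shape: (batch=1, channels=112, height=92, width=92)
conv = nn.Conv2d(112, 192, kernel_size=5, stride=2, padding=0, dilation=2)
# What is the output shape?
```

Input: (1, 112, 92, 92) -> Output: (1, 192, 42, 42)

Answer: (1, 192, 42, 42)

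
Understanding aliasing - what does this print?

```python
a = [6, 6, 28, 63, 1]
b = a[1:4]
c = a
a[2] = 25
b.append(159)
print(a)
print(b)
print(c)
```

Key concept: slice vs alias.
Step by step:
`a = [6, 6, 28, 63, 1]` → a = [6, 6, 28, 63, 1]
`b = a[1:4]` → b = [6, 28, 63]
`c = a` → c = [6, 6, 28, 63, 1] (same object as a)
`a[2] = 25` → a = [6, 6, 25, 63, 1] (same object as c); c = [6, 6, 25, 63, 1] (same object as a)
`b.append(159)` → b = [6, 28, 63, 159]
`print(a)` → prints [6, 6, 25, 63, 1]
`print(b)` → prints [6, 28, 63, 159]
`print(c)` → prints [6, 6, 25, 63, 1]

Answer:
[6, 6, 25, 63, 1]
[6, 28, 63, 159]
[6, 6, 25, 63, 1]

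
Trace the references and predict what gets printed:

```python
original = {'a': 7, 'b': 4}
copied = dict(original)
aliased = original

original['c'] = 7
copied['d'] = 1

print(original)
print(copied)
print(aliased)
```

Key concept: dict() creates copy, assignment creates alias.
Step by step:
`original = {'a': 7, 'b': 4}` → original = {'a': 7, 'b': 4}
`copied = dict(original)` → copied = {'a': 7, 'b': 4}
`aliased = original` → aliased = {'a': 7, 'b': 4} (same object as original)
`original['c'] = 7` → original = {'a': 7, 'b': 4, 'c': 7} (same object as aliased); aliased = {'a': 7, 'b': 4, 'c': 7} (same object as original)
`copied['d'] = 1` → copied = {'a': 7, 'b': 4, 'd': 1}
`print(original)` → prints {'a': 7, 'b': 4, 'c': 7}
`print(copied)` → prints {'a': 7, 'b': 4, 'd': 1}
`print(aliased)` → prints {'a': 7, 'b': 4, 'c': 7}

Answer:
{'a': 7, 'b': 4, 'c': 7}
{'a': 7, 'b': 4, 'd': 1}
{'a': 7, 'b': 4, 'c': 7}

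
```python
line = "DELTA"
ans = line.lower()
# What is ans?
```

Trace:
`line = "DELTA"` → line = 'DELTA'
`ans = line.lower()` → ans = 'delta'
So ans = 'delta'

Answer: 'delta'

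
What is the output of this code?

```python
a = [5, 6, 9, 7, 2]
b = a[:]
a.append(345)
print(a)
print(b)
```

Key concept: slice [:] creates copy.
Step by step:
`a = [5, 6, 9, 7, 2]` → a = [5, 6, 9, 7, 2]
`b = a[:]` → b = [5, 6, 9, 7, 2]
`a.append(345)` → a = [5, 6, 9, 7, 2, 345]
`print(a)` → prints [5, 6, 9, 7, 2, 345]
`print(b)` → prints [5, 6, 9, 7, 2]

Answer:
[5, 6, 9, 7, 2, 345]
[5, 6, 9, 7, 2]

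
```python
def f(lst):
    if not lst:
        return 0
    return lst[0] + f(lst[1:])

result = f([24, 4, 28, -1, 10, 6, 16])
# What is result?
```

24 + 4 + 28 + (-1) + 10 + 6 + 16 + 0 = 87

Answer: 87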